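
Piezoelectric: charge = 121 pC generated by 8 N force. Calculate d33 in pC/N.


d33 = 121 / 8 = 15.1 pC/N

15.1


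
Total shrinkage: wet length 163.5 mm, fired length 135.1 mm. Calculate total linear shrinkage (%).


TS = (163.5 - 135.1) / 163.5 * 100 = 17.37%

17.37


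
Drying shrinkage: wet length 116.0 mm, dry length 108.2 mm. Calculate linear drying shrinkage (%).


DS = (116.0 - 108.2) / 116.0 * 100 = 6.72%

6.72


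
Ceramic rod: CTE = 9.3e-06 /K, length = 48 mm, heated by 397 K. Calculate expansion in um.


dL = 9.3e-06 * 48 * 397 * 1000 = 177.221 um

177.221


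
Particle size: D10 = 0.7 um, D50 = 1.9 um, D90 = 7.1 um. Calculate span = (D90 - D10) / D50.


Span = (7.1 - 0.7) / 1.9 = 6.4 / 1.9 = 3.368

3.368


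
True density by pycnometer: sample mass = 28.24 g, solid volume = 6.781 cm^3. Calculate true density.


TD = 28.24 / 6.781 = 4.165 g/cm^3

4.165


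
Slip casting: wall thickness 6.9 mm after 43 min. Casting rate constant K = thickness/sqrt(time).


K = 6.9 / sqrt(43) = 6.9 / 6.5574 = 1.052 mm/min^0.5

1.052


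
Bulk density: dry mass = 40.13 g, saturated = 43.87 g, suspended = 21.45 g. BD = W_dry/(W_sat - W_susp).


BD = 40.13 / (43.87 - 21.45) = 40.13 / 22.42 = 1.79 g/cm^3

1.79


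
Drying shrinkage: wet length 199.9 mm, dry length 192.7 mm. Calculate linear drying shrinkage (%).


DS = (199.9 - 192.7) / 199.9 * 100 = 3.6%

3.6


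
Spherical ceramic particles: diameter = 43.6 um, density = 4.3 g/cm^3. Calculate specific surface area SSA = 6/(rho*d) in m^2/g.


SSA = 6 / (4.3 * 43.6) = 0.032 m^2/g

0.032


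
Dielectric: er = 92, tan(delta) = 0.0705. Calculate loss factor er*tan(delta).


Loss = 92 * 0.0705 = 6.486

6.486


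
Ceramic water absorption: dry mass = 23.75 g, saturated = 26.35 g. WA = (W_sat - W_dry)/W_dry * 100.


WA = (26.35 - 23.75) / 23.75 * 100 = 10.95%

10.95


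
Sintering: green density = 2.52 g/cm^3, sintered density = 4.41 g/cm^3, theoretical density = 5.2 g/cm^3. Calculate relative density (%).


Relative = 4.41 / 5.2 * 100 = 84.8%

84.8


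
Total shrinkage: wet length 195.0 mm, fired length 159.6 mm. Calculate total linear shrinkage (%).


TS = (195.0 - 159.6) / 195.0 * 100 = 18.15%

18.15


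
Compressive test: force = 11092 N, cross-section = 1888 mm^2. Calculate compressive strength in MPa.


CS = 11092 / 1888 = 5.9 MPa

5.9


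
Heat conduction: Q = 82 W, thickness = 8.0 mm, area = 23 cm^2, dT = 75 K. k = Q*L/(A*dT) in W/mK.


k = 82*8.0/1000/(23/10000*75) = 3.8 W/mK

3.8


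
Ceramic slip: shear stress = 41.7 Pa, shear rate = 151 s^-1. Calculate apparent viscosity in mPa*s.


eta = tau/gamma * 1000 = 41.7/151 * 1000 = 276.2 mPa*s

276.2


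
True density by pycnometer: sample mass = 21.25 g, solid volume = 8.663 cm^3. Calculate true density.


TD = 21.25 / 8.663 = 2.453 g/cm^3

2.453


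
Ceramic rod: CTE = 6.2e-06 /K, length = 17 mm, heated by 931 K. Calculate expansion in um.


dL = 6.2e-06 * 17 * 931 * 1000 = 98.127 um

98.127


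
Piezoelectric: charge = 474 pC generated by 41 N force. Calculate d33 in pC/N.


d33 = 474 / 41 = 11.6 pC/N

11.6


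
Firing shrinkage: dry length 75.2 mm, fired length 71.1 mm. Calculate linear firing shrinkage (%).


FS = (75.2 - 71.1) / 75.2 * 100 = 5.45%

5.45


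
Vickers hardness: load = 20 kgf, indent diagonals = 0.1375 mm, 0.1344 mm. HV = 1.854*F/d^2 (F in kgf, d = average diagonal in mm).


d_avg = (0.1375+0.1344)/2 = 0.13595 mm
HV = 1.854*20/0.13595^2 = 2006

2006


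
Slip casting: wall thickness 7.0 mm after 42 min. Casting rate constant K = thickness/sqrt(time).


K = 7.0 / sqrt(42) = 7.0 / 6.4807 = 1.08 mm/min^0.5

1.08


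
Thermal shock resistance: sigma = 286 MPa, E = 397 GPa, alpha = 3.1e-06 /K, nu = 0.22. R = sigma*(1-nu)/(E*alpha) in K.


R = 286*(1-0.22)/(397*1000*3.1e-06) = 181 K

181


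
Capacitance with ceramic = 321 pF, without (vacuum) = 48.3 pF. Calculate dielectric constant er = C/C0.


er = 321 / 48.3 = 6.65

6.65


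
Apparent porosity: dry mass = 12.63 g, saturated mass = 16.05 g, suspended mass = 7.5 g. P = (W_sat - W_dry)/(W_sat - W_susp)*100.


P = (16.05 - 12.63) / (16.05 - 7.5) * 100 = 3.42 / 8.55 * 100 = 40.0%

40.0


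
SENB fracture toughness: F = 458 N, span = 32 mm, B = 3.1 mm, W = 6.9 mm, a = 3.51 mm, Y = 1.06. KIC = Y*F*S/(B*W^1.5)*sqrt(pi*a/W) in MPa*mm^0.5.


KIC = 1.06*458*32/(3.1*6.9^1.5)*sqrt(pi*3.51/6.9) = 349.53

349.53


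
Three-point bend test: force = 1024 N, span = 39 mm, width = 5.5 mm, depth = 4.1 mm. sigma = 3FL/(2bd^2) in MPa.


sigma = 3*1024*39/(2*5.5*4.1^2) = 647.9 MPa

647.9


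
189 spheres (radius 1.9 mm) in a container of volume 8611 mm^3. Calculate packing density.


V_sphere = 4/3*pi*1.9^3 = 28.7309 mm^3
Total V = 189*28.7309 = 5430.1401 mm^3
PD = 5430.1401 / 8611 = 0.631

0.631


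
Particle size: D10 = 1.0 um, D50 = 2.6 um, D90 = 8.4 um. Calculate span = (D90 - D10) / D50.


Span = (8.4 - 1.0) / 2.6 = 7.4 / 2.6 = 2.846

2.846


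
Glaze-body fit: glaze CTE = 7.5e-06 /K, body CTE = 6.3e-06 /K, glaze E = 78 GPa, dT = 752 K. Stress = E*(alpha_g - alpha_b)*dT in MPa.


Stress = 78*1000*(7.5e-06 - 6.3e-06)*752 = 70.4 MPa

70.4


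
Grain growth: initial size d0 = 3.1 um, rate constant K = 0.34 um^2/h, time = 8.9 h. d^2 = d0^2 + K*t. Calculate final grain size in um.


d^2 = 3.1^2 + 0.34*8.9 = 12.636
d = sqrt(12.636) = 3.55 um

3.55


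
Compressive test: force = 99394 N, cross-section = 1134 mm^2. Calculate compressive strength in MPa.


CS = 99394 / 1134 = 87.6 MPa

87.6


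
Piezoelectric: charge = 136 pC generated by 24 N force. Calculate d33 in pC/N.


d33 = 136 / 24 = 5.7 pC/N

5.7


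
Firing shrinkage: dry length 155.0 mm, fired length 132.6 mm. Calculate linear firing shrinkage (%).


FS = (155.0 - 132.6) / 155.0 * 100 = 14.45%

14.45


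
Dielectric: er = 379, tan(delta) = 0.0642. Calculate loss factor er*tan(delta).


Loss = 379 * 0.0642 = 24.332

24.332


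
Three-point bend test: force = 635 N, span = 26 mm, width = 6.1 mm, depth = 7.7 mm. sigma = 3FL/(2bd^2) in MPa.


sigma = 3*635*26/(2*6.1*7.7^2) = 68.5 MPa

68.5


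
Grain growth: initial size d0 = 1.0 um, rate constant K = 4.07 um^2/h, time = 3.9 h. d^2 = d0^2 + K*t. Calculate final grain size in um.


d^2 = 1.0^2 + 4.07*3.9 = 16.873
d = sqrt(16.873) = 4.11 um

4.11


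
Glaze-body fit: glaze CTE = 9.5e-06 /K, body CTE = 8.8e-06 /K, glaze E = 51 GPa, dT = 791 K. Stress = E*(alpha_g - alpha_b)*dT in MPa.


Stress = 51*1000*(9.5e-06 - 8.8e-06)*791 = 28.2 MPa

28.2


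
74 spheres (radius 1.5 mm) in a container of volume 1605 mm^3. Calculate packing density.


V_sphere = 4/3*pi*1.5^3 = 14.1372 mm^3
Total V = 74*14.1372 = 1046.1528 mm^3
PD = 1046.1528 / 1605 = 0.652

0.652


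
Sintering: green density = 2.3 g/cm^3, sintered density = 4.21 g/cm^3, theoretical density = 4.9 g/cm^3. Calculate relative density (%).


Relative = 4.21 / 4.9 * 100 = 85.9%

85.9


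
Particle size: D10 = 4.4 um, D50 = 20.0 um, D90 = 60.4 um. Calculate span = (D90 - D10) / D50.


Span = (60.4 - 4.4) / 20.0 = 56.0 / 20.0 = 2.8

2.8


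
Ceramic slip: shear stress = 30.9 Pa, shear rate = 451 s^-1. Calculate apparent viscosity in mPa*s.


eta = tau/gamma * 1000 = 30.9/451 * 1000 = 68.5 mPa*s

68.5


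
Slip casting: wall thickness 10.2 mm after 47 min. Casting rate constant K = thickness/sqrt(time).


K = 10.2 / sqrt(47) = 10.2 / 6.8557 = 1.488 mm/min^0.5

1.488


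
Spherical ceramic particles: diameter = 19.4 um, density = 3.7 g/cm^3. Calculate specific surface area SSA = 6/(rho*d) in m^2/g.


SSA = 6 / (3.7 * 19.4) = 0.084 m^2/g

0.084


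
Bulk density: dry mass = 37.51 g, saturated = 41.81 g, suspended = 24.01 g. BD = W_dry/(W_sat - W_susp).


BD = 37.51 / (41.81 - 24.01) = 37.51 / 17.8 = 2.107 g/cm^3

2.107


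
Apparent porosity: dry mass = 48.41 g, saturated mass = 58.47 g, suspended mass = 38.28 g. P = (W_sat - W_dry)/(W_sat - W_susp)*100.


P = (58.47 - 48.41) / (58.47 - 38.28) * 100 = 10.06 / 20.19 * 100 = 49.8%

49.8


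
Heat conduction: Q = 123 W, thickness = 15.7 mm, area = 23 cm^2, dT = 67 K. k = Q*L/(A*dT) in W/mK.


k = 123*15.7/1000/(23/10000*67) = 12.53 W/mK

12.53


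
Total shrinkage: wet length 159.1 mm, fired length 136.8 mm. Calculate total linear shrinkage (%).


TS = (159.1 - 136.8) / 159.1 * 100 = 14.02%

14.02


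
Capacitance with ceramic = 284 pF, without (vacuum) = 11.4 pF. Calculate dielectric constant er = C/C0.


er = 284 / 11.4 = 24.91

24.91


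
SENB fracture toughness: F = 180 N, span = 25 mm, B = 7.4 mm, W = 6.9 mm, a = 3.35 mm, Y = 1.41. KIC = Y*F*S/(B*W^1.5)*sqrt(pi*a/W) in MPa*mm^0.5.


KIC = 1.41*180*25/(7.4*6.9^1.5)*sqrt(pi*3.35/6.9) = 58.43

58.43


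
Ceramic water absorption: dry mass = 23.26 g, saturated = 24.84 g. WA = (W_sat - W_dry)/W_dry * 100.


WA = (24.84 - 23.26) / 23.26 * 100 = 6.79%

6.79


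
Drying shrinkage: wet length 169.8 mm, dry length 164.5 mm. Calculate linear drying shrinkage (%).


DS = (169.8 - 164.5) / 169.8 * 100 = 3.12%

3.12


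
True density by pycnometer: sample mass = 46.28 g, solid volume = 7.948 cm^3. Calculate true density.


TD = 46.28 / 7.948 = 5.823 g/cm^3

5.823


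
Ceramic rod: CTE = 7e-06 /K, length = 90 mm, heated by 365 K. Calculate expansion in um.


dL = 7e-06 * 90 * 365 * 1000 = 229.95 um

229.95


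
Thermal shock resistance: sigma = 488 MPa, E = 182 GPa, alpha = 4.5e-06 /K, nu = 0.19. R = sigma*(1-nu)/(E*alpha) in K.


R = 488*(1-0.19)/(182*1000*4.5e-06) = 483 K

483


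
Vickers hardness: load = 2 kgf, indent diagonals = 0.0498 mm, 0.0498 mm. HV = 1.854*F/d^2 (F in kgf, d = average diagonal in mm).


d_avg = (0.0498+0.0498)/2 = 0.0498 mm
HV = 1.854*2/0.0498^2 = 1495

1495


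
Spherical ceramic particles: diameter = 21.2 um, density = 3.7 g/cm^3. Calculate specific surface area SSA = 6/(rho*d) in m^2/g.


SSA = 6 / (3.7 * 21.2) = 0.076 m^2/g

0.076


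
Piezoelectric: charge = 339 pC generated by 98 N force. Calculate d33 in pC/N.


d33 = 339 / 98 = 3.5 pC/N

3.5


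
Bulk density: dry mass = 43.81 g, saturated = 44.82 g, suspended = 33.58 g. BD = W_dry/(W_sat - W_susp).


BD = 43.81 / (44.82 - 33.58) = 43.81 / 11.24 = 3.898 g/cm^3

3.898


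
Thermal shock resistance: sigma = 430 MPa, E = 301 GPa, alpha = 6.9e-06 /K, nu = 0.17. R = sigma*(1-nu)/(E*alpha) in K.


R = 430*(1-0.17)/(301*1000*6.9e-06) = 172 K

172


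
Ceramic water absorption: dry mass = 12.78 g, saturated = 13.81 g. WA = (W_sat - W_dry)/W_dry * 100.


WA = (13.81 - 12.78) / 12.78 * 100 = 8.06%

8.06


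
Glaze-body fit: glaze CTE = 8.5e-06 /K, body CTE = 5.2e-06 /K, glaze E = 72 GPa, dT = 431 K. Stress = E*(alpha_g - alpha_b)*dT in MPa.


Stress = 72*1000*(8.5e-06 - 5.2e-06)*431 = 102.4 MPa

102.4


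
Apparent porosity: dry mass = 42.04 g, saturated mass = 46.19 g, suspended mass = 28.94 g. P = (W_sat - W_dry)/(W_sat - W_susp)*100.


P = (46.19 - 42.04) / (46.19 - 28.94) * 100 = 4.15 / 17.25 * 100 = 24.1%

24.1


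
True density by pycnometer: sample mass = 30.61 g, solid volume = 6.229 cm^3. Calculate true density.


TD = 30.61 / 6.229 = 4.914 g/cm^3

4.914


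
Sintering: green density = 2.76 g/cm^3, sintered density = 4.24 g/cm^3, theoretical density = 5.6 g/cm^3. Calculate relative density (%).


Relative = 4.24 / 5.6 * 100 = 75.7%

75.7


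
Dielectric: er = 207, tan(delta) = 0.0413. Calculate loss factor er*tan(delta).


Loss = 207 * 0.0413 = 8.549

8.549


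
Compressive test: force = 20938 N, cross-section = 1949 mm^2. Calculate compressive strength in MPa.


CS = 20938 / 1949 = 10.7 MPa

10.7


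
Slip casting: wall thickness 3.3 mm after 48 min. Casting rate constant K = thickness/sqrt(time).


K = 3.3 / sqrt(48) = 3.3 / 6.9282 = 0.476 mm/min^0.5

0.476


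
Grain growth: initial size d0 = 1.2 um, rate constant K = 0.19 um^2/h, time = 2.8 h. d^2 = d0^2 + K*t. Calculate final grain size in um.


d^2 = 1.2^2 + 0.19*2.8 = 1.972
d = sqrt(1.972) = 1.4 um

1.4


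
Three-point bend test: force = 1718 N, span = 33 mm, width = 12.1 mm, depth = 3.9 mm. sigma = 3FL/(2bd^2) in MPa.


sigma = 3*1718*33/(2*12.1*3.9^2) = 462.1 MPa

462.1


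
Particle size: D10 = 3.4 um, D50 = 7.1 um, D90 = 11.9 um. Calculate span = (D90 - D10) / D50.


Span = (11.9 - 3.4) / 7.1 = 8.5 / 7.1 = 1.197

1.197


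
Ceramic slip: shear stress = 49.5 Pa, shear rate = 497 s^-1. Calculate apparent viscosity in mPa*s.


eta = tau/gamma * 1000 = 49.5/497 * 1000 = 99.6 mPa*s

99.6


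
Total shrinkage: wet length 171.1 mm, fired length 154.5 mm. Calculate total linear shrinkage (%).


TS = (171.1 - 154.5) / 171.1 * 100 = 9.7%

9.7


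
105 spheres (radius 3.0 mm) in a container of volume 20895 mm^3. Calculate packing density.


V_sphere = 4/3*pi*3.0^3 = 113.0973 mm^3
Total V = 105*113.0973 = 11875.2165 mm^3
PD = 11875.2165 / 20895 = 0.568

0.568


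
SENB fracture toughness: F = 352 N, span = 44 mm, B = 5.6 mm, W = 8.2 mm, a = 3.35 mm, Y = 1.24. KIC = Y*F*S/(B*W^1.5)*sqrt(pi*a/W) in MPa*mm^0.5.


KIC = 1.24*352*44/(5.6*8.2^1.5)*sqrt(pi*3.35/8.2) = 165.46

165.46


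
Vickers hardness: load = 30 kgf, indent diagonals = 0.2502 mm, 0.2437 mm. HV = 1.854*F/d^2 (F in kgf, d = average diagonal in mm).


d_avg = (0.2502+0.2437)/2 = 0.24695 mm
HV = 1.854*30/0.24695^2 = 912

912


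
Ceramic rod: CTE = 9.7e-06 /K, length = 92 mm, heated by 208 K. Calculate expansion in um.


dL = 9.7e-06 * 92 * 208 * 1000 = 185.619 um

185.619


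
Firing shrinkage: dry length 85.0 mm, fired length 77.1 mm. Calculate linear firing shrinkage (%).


FS = (85.0 - 77.1) / 85.0 * 100 = 9.29%

9.29


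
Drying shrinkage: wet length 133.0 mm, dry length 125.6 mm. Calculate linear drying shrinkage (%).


DS = (133.0 - 125.6) / 133.0 * 100 = 5.56%

5.56


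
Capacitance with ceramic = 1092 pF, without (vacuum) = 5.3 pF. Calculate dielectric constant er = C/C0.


er = 1092 / 5.3 = 206.04

206.04


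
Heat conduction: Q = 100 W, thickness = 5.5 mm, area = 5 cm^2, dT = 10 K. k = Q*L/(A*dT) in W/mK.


k = 100*5.5/1000/(5/10000*10) = 110.0 W/mK

110.0


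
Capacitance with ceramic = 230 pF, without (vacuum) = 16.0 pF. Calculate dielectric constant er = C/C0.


er = 230 / 16.0 = 14.38

14.38


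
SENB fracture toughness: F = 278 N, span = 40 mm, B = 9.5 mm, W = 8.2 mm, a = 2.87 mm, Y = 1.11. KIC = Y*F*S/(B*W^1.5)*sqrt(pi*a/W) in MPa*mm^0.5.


KIC = 1.11*278*40/(9.5*8.2^1.5)*sqrt(pi*2.87/8.2) = 58.02

58.02


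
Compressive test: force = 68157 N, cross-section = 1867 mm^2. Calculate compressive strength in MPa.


CS = 68157 / 1867 = 36.5 MPa

36.5


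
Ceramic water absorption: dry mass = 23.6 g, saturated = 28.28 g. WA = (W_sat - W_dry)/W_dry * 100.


WA = (28.28 - 23.6) / 23.6 * 100 = 19.83%

19.83


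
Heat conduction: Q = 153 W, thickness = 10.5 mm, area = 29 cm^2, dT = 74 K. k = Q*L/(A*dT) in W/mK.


k = 153*10.5/1000/(29/10000*74) = 7.49 W/mK

7.49


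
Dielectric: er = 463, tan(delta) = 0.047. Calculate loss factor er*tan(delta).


Loss = 463 * 0.047 = 21.761

21.761


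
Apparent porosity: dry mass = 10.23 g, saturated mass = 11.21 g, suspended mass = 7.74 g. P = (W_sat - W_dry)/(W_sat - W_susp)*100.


P = (11.21 - 10.23) / (11.21 - 7.74) * 100 = 0.98 / 3.47 * 100 = 28.2%

28.2


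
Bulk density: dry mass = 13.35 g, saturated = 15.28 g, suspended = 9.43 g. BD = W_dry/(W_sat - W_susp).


BD = 13.35 / (15.28 - 9.43) = 13.35 / 5.85 = 2.282 g/cm^3

2.282


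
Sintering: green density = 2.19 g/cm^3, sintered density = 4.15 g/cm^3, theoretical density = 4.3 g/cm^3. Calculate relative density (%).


Relative = 4.15 / 4.3 * 100 = 96.5%

96.5


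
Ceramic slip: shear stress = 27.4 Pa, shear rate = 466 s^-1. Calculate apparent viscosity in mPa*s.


eta = tau/gamma * 1000 = 27.4/466 * 1000 = 58.8 mPa*s

58.8


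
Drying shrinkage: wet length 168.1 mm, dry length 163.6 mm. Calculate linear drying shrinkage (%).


DS = (168.1 - 163.6) / 168.1 * 100 = 2.68%

2.68


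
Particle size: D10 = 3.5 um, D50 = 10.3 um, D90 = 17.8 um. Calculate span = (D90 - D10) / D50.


Span = (17.8 - 3.5) / 10.3 = 14.3 / 10.3 = 1.388

1.388


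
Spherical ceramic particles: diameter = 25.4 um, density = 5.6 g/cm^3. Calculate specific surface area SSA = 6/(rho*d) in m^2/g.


SSA = 6 / (5.6 * 25.4) = 0.042 m^2/g

0.042


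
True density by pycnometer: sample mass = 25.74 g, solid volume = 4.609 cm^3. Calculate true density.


TD = 25.74 / 4.609 = 5.585 g/cm^3

5.585


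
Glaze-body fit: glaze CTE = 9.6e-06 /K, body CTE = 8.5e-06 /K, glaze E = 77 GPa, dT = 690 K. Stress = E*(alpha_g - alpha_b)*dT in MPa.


Stress = 77*1000*(9.6e-06 - 8.5e-06)*690 = 58.4 MPa

58.4


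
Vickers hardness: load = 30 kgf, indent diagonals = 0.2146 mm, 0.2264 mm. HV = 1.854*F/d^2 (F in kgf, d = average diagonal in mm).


d_avg = (0.2146+0.2264)/2 = 0.2205 mm
HV = 1.854*30/0.2205^2 = 1144

1144


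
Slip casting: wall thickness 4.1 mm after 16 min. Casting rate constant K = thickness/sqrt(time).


K = 4.1 / sqrt(16) = 4.1 / 4.0 = 1.025 mm/min^0.5

1.025


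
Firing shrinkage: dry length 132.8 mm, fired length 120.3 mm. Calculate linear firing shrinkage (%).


FS = (132.8 - 120.3) / 132.8 * 100 = 9.41%

9.41


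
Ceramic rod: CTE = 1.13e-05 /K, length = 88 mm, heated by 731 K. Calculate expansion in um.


dL = 1.13e-05 * 88 * 731 * 1000 = 726.906 um

726.906


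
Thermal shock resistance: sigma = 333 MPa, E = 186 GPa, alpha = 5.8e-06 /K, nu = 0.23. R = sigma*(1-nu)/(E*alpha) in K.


R = 333*(1-0.23)/(186*1000*5.8e-06) = 238 K

238


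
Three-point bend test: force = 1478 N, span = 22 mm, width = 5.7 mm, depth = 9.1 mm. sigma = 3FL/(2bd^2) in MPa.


sigma = 3*1478*22/(2*5.7*9.1^2) = 103.3 MPa

103.3


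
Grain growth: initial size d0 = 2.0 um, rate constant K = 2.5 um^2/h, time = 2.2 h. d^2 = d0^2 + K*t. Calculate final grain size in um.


d^2 = 2.0^2 + 2.5*2.2 = 9.5
d = sqrt(9.5) = 3.08 um

3.08


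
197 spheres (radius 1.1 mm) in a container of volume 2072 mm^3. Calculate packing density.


V_sphere = 4/3*pi*1.1^3 = 5.5753 mm^3
Total V = 197*5.5753 = 1098.3341 mm^3
PD = 1098.3341 / 2072 = 0.53

0.53


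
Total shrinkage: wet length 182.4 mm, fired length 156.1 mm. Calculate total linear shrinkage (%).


TS = (182.4 - 156.1) / 182.4 * 100 = 14.42%

14.42


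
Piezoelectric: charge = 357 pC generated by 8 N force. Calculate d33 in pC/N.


d33 = 357 / 8 = 44.6 pC/N

44.6


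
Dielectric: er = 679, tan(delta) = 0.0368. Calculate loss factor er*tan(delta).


Loss = 679 * 0.0368 = 24.987

24.987


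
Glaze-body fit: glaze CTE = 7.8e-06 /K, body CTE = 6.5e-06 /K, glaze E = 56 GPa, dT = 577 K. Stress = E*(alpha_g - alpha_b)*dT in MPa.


Stress = 56*1000*(7.8e-06 - 6.5e-06)*577 = 42.0 MPa

42.0


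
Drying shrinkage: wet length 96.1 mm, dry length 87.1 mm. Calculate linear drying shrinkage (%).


DS = (96.1 - 87.1) / 96.1 * 100 = 9.37%

9.37


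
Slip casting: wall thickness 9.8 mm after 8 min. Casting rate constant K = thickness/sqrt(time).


K = 9.8 / sqrt(8) = 9.8 / 2.8284 = 3.465 mm/min^0.5

3.465


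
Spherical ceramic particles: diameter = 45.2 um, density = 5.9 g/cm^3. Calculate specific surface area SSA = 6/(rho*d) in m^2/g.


SSA = 6 / (5.9 * 45.2) = 0.022 m^2/g

0.022


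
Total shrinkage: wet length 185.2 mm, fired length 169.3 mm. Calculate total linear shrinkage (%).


TS = (185.2 - 169.3) / 185.2 * 100 = 8.59%

8.59


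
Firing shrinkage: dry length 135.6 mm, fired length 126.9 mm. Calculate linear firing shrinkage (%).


FS = (135.6 - 126.9) / 135.6 * 100 = 6.42%

6.42


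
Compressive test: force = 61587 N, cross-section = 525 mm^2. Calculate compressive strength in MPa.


CS = 61587 / 525 = 117.3 MPa

117.3


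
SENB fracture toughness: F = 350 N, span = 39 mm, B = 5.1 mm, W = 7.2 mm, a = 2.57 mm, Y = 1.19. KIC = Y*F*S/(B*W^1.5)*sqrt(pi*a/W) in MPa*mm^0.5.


KIC = 1.19*350*39/(5.1*7.2^1.5)*sqrt(pi*2.57/7.2) = 174.58

174.58


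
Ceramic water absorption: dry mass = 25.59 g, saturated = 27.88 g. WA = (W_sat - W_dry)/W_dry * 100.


WA = (27.88 - 25.59) / 25.59 * 100 = 8.95%

8.95


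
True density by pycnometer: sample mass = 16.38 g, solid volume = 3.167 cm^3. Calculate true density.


TD = 16.38 / 3.167 = 5.172 g/cm^3

5.172


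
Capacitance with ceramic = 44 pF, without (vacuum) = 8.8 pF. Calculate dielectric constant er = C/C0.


er = 44 / 8.8 = 5.0

5.0


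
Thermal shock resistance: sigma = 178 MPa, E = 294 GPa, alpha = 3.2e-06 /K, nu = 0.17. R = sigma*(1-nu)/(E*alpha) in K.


R = 178*(1-0.17)/(294*1000*3.2e-06) = 157 K

157


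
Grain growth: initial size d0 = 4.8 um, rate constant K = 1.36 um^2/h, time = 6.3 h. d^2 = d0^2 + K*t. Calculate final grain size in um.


d^2 = 4.8^2 + 1.36*6.3 = 31.608
d = sqrt(31.608) = 5.62 um

5.62


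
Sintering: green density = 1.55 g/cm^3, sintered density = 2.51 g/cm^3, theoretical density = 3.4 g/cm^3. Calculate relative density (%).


Relative = 2.51 / 3.4 * 100 = 73.8%

73.8


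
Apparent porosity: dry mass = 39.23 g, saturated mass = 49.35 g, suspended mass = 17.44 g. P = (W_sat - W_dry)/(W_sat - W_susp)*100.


P = (49.35 - 39.23) / (49.35 - 17.44) * 100 = 10.12 / 31.91 * 100 = 31.7%

31.7


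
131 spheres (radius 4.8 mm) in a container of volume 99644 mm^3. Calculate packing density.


V_sphere = 4/3*pi*4.8^3 = 463.2467 mm^3
Total V = 131*463.2467 = 60685.3177 mm^3
PD = 60685.3177 / 99644 = 0.609

0.609


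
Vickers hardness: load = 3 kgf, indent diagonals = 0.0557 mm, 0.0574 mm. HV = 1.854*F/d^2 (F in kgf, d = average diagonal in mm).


d_avg = (0.0557+0.0574)/2 = 0.05655 mm
HV = 1.854*3/0.05655^2 = 1739

1739


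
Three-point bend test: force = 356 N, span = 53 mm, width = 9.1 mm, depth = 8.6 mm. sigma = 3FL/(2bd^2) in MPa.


sigma = 3*356*53/(2*9.1*8.6^2) = 42.1 MPa

42.1


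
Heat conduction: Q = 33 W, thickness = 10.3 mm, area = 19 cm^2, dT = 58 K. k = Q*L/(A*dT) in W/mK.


k = 33*10.3/1000/(19/10000*58) = 3.08 W/mK

3.08


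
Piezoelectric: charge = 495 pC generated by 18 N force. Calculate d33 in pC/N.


d33 = 495 / 18 = 27.5 pC/N

27.5


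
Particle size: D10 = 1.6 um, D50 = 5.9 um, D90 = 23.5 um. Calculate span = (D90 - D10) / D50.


Span = (23.5 - 1.6) / 5.9 = 21.9 / 5.9 = 3.712

3.712


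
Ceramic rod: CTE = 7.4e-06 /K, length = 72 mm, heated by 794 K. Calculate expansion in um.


dL = 7.4e-06 * 72 * 794 * 1000 = 423.043 um

423.043


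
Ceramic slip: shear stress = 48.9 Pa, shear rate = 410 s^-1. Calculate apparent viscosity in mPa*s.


eta = tau/gamma * 1000 = 48.9/410 * 1000 = 119.3 mPa*s

119.3


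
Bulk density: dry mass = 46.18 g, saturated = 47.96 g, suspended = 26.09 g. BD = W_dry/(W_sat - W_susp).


BD = 46.18 / (47.96 - 26.09) = 46.18 / 21.87 = 2.112 g/cm^3

2.112


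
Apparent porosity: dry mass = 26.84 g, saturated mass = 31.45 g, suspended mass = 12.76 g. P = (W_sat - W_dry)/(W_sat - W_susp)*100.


P = (31.45 - 26.84) / (31.45 - 12.76) * 100 = 4.61 / 18.69 * 100 = 24.7%

24.7


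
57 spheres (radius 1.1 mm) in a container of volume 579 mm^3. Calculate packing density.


V_sphere = 4/3*pi*1.1^3 = 5.5753 mm^3
Total V = 57*5.5753 = 317.7921 mm^3
PD = 317.7921 / 579 = 0.549

0.549


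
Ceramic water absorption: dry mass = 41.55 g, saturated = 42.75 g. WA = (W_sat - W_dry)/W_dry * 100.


WA = (42.75 - 41.55) / 41.55 * 100 = 2.89%

2.89


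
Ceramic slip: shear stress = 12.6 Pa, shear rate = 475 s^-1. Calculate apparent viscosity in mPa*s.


eta = tau/gamma * 1000 = 12.6/475 * 1000 = 26.5 mPa*s

26.5


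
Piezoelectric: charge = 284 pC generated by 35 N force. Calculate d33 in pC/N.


d33 = 284 / 35 = 8.1 pC/N

8.1


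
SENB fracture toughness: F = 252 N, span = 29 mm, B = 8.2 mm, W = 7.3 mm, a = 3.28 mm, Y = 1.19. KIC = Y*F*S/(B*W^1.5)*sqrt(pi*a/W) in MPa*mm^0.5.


KIC = 1.19*252*29/(8.2*7.3^1.5)*sqrt(pi*3.28/7.3) = 63.88

63.88


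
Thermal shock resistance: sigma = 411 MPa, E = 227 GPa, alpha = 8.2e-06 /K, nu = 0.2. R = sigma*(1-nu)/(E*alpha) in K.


R = 411*(1-0.2)/(227*1000*8.2e-06) = 177 K

177


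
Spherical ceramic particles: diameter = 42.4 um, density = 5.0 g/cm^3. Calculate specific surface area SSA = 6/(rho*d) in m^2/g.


SSA = 6 / (5.0 * 42.4) = 0.028 m^2/g

0.028


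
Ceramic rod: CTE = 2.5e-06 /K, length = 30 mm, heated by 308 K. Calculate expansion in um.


dL = 2.5e-06 * 30 * 308 * 1000 = 23.1 um

23.1


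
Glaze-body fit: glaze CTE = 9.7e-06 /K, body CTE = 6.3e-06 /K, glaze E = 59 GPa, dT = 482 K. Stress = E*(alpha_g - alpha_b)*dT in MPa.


Stress = 59*1000*(9.7e-06 - 6.3e-06)*482 = 96.7 MPa

96.7


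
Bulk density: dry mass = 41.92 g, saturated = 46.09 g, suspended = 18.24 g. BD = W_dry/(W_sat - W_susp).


BD = 41.92 / (46.09 - 18.24) = 41.92 / 27.85 = 1.505 g/cm^3

1.505


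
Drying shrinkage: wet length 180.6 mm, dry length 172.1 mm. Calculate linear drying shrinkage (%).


DS = (180.6 - 172.1) / 180.6 * 100 = 4.71%

4.71


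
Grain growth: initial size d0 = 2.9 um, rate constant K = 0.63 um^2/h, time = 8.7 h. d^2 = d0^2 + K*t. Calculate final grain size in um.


d^2 = 2.9^2 + 0.63*8.7 = 13.891
d = sqrt(13.891) = 3.73 um

3.73


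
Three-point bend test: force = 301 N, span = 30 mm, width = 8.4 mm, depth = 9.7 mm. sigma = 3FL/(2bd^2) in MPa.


sigma = 3*301*30/(2*8.4*9.7^2) = 17.1 MPa

17.1


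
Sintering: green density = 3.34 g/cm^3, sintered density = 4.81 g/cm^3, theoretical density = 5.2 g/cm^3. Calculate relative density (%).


Relative = 4.81 / 5.2 * 100 = 92.5%

92.5


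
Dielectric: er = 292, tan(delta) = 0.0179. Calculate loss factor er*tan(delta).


Loss = 292 * 0.0179 = 5.227

5.227


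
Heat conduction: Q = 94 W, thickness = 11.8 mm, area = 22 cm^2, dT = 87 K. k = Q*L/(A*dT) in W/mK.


k = 94*11.8/1000/(22/10000*87) = 5.8 W/mK

5.8


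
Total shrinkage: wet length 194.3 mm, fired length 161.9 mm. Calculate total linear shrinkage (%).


TS = (194.3 - 161.9) / 194.3 * 100 = 16.68%

16.68


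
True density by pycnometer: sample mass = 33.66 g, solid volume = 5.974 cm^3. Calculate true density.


TD = 33.66 / 5.974 = 5.634 g/cm^3

5.634


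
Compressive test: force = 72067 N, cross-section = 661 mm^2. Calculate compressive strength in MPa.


CS = 72067 / 661 = 109.0 MPa

109.0


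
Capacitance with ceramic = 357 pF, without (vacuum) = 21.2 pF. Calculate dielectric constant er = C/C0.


er = 357 / 21.2 = 16.84

16.84


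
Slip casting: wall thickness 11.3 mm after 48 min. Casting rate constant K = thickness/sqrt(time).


K = 11.3 / sqrt(48) = 11.3 / 6.9282 = 1.631 mm/min^0.5

1.631


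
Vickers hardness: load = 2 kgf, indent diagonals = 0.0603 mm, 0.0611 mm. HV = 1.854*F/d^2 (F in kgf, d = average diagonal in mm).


d_avg = (0.0603+0.0611)/2 = 0.0607 mm
HV = 1.854*2/0.0607^2 = 1006

1006


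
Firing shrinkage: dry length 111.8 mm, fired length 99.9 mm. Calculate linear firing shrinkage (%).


FS = (111.8 - 99.9) / 111.8 * 100 = 10.64%

10.64


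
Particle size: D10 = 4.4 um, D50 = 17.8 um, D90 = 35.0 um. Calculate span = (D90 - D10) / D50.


Span = (35.0 - 4.4) / 17.8 = 30.6 / 17.8 = 1.719

1.719


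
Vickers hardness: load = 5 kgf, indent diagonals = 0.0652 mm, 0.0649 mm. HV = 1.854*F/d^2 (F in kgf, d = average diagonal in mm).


d_avg = (0.0652+0.0649)/2 = 0.06505 mm
HV = 1.854*5/0.06505^2 = 2191

2191


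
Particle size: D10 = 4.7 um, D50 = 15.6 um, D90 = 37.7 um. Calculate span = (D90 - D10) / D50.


Span = (37.7 - 4.7) / 15.6 = 33.0 / 15.6 = 2.115

2.115


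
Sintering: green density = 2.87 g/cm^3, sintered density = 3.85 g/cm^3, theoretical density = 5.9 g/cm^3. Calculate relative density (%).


Relative = 3.85 / 5.9 * 100 = 65.3%

65.3


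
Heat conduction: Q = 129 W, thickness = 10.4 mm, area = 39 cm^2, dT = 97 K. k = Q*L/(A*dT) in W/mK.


k = 129*10.4/1000/(39/10000*97) = 3.55 W/mK

3.55


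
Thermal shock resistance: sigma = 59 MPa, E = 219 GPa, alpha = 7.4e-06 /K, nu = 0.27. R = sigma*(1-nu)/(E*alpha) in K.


R = 59*(1-0.27)/(219*1000*7.4e-06) = 27 K

27


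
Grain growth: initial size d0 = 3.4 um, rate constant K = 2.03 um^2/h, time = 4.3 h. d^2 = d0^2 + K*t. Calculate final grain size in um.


d^2 = 3.4^2 + 2.03*4.3 = 20.289
d = sqrt(20.289) = 4.5 um

4.5


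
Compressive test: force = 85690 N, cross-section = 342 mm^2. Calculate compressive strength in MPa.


CS = 85690 / 342 = 250.6 MPa

250.6


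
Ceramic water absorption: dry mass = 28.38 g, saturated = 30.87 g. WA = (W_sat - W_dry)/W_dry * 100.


WA = (30.87 - 28.38) / 28.38 * 100 = 8.77%

8.77


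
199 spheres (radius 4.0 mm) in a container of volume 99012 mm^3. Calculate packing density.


V_sphere = 4/3*pi*4.0^3 = 268.0826 mm^3
Total V = 199*268.0826 = 53348.4374 mm^3
PD = 53348.4374 / 99012 = 0.539

0.539


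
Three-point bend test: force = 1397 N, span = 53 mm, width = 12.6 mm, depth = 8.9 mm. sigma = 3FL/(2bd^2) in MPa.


sigma = 3*1397*53/(2*12.6*8.9^2) = 111.3 MPa

111.3


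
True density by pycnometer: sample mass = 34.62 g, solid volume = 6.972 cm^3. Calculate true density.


TD = 34.62 / 6.972 = 4.966 g/cm^3

4.966


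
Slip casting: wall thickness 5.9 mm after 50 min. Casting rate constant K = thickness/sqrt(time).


K = 5.9 / sqrt(50) = 5.9 / 7.0711 = 0.834 mm/min^0.5

0.834


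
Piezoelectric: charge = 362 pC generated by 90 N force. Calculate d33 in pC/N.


d33 = 362 / 90 = 4.0 pC/N

4.0


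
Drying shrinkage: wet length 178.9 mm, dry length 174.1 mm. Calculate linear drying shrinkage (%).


DS = (178.9 - 174.1) / 178.9 * 100 = 2.68%

2.68


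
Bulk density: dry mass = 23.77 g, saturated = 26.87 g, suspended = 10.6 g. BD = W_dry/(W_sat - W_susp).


BD = 23.77 / (26.87 - 10.6) = 23.77 / 16.27 = 1.461 g/cm^3

1.461


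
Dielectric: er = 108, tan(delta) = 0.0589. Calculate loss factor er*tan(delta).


Loss = 108 * 0.0589 = 6.361

6.361


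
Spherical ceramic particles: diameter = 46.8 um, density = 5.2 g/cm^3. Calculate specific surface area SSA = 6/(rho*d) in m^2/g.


SSA = 6 / (5.2 * 46.8) = 0.025 m^2/g

0.025


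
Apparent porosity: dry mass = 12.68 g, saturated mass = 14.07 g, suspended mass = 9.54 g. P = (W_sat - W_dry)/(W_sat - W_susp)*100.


P = (14.07 - 12.68) / (14.07 - 9.54) * 100 = 1.39 / 4.53 * 100 = 30.7%

30.7


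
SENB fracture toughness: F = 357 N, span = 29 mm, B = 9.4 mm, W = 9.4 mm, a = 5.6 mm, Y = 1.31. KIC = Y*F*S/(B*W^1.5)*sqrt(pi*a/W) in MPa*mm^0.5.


KIC = 1.31*357*29/(9.4*9.4^1.5)*sqrt(pi*5.6/9.4) = 68.49

68.49


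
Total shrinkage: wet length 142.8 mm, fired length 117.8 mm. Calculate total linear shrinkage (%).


TS = (142.8 - 117.8) / 142.8 * 100 = 17.51%

17.51


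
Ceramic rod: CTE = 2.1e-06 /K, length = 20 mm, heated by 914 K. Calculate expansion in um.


dL = 2.1e-06 * 20 * 914 * 1000 = 38.388 um

38.388


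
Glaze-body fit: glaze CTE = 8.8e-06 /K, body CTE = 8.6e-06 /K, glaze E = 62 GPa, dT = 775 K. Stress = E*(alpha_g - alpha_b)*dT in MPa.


Stress = 62*1000*(8.8e-06 - 8.6e-06)*775 = 9.6 MPa

9.6


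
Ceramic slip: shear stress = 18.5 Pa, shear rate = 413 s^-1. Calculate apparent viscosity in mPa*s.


eta = tau/gamma * 1000 = 18.5/413 * 1000 = 44.8 mPa*s

44.8


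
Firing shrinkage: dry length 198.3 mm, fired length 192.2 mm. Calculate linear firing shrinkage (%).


FS = (198.3 - 192.2) / 198.3 * 100 = 3.08%

3.08


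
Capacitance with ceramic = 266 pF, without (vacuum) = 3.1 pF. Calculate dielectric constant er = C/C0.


er = 266 / 3.1 = 85.81

85.81


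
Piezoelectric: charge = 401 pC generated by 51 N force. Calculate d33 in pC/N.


d33 = 401 / 51 = 7.9 pC/N

7.9


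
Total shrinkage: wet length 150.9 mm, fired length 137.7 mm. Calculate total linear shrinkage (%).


TS = (150.9 - 137.7) / 150.9 * 100 = 8.75%

8.75


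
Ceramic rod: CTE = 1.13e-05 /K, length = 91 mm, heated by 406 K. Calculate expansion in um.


dL = 1.13e-05 * 91 * 406 * 1000 = 417.49 um

417.49


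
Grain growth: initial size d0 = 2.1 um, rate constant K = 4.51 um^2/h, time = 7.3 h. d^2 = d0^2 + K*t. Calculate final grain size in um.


d^2 = 2.1^2 + 4.51*7.3 = 37.333
d = sqrt(37.333) = 6.11 um

6.11


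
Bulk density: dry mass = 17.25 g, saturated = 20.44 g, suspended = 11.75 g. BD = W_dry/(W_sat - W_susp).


BD = 17.25 / (20.44 - 11.75) = 17.25 / 8.69 = 1.985 g/cm^3

1.985


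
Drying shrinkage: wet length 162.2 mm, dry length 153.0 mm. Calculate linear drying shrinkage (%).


DS = (162.2 - 153.0) / 162.2 * 100 = 5.67%

5.67


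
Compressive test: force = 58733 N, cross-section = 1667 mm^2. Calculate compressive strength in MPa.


CS = 58733 / 1667 = 35.2 MPa

35.2


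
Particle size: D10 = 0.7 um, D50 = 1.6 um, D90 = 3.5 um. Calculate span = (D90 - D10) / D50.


Span = (3.5 - 0.7) / 1.6 = 2.8 / 1.6 = 1.75

1.75


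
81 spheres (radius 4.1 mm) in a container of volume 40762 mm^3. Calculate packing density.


V_sphere = 4/3*pi*4.1^3 = 288.6956 mm^3
Total V = 81*288.6956 = 23384.3436 mm^3
PD = 23384.3436 / 40762 = 0.574

0.574


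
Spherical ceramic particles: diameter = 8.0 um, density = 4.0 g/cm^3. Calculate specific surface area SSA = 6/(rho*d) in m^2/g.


SSA = 6 / (4.0 * 8.0) = 0.188 m^2/g

0.188


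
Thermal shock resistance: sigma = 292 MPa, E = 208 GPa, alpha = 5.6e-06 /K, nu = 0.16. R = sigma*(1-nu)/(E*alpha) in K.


R = 292*(1-0.16)/(208*1000*5.6e-06) = 211 K

211


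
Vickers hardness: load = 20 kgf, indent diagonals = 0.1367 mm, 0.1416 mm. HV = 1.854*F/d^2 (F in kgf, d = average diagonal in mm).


d_avg = (0.1367+0.1416)/2 = 0.13915 mm
HV = 1.854*20/0.13915^2 = 1915

1915


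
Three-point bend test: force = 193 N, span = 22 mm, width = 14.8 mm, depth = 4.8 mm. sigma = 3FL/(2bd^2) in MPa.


sigma = 3*193*22/(2*14.8*4.8^2) = 18.7 MPa

18.7


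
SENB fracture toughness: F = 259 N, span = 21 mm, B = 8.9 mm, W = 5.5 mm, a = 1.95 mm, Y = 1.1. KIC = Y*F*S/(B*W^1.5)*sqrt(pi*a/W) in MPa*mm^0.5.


KIC = 1.1*259*21/(8.9*5.5^1.5)*sqrt(pi*1.95/5.5) = 55.0

55.0


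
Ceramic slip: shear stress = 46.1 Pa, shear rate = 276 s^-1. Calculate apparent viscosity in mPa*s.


eta = tau/gamma * 1000 = 46.1/276 * 1000 = 167.0 mPa*s

167.0


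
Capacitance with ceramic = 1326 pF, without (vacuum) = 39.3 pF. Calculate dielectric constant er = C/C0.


er = 1326 / 39.3 = 33.74

33.74


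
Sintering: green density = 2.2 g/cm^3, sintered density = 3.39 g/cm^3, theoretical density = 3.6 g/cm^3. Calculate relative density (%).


Relative = 3.39 / 3.6 * 100 = 94.2%

94.2


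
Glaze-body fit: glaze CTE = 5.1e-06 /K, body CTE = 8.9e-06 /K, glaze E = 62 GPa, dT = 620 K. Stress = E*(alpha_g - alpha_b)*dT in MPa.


Stress = 62*1000*(5.1e-06 - 8.9e-06)*620 = -146.1 MPa

-146.1


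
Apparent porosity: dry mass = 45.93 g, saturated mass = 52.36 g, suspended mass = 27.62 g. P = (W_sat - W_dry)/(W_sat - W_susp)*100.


P = (52.36 - 45.93) / (52.36 - 27.62) * 100 = 6.43 / 24.74 * 100 = 26.0%

26.0


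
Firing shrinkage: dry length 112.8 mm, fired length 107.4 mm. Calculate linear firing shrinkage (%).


FS = (112.8 - 107.4) / 112.8 * 100 = 4.79%

4.79


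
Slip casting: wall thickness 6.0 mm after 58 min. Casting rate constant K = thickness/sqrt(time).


K = 6.0 / sqrt(58) = 6.0 / 7.6158 = 0.788 mm/min^0.5

0.788


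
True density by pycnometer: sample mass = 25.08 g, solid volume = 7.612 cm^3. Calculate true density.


TD = 25.08 / 7.612 = 3.295 g/cm^3

3.295


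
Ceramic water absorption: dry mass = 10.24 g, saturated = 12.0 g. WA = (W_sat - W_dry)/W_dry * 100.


WA = (12.0 - 10.24) / 10.24 * 100 = 17.19%

17.19


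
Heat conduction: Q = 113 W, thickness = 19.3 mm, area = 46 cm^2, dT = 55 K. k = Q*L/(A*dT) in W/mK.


k = 113*19.3/1000/(46/10000*55) = 8.62 W/mK

8.62


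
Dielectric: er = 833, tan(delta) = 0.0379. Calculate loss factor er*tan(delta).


Loss = 833 * 0.0379 = 31.571

31.571


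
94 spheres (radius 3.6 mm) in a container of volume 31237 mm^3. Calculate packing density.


V_sphere = 4/3*pi*3.6^3 = 195.4322 mm^3
Total V = 94*195.4322 = 18370.6268 mm^3
PD = 18370.6268 / 31237 = 0.588

0.588


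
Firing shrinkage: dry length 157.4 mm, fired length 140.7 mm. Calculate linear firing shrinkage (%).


FS = (157.4 - 140.7) / 157.4 * 100 = 10.61%

10.61


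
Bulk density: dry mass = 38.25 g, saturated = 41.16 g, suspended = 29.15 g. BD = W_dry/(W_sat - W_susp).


BD = 38.25 / (41.16 - 29.15) = 38.25 / 12.01 = 3.185 g/cm^3

3.185


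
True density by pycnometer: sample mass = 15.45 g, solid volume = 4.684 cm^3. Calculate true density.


TD = 15.45 / 4.684 = 3.298 g/cm^3

3.298


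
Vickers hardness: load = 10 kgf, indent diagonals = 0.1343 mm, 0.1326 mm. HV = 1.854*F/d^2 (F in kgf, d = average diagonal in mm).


d_avg = (0.1343+0.1326)/2 = 0.13345 mm
HV = 1.854*10/0.13345^2 = 1041

1041


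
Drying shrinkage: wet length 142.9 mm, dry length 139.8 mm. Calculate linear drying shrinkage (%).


DS = (142.9 - 139.8) / 142.9 * 100 = 2.17%

2.17


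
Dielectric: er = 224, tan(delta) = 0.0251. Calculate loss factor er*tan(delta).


Loss = 224 * 0.0251 = 5.622

5.622


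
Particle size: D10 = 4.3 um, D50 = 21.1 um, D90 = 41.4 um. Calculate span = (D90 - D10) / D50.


Span = (41.4 - 4.3) / 21.1 = 37.1 / 21.1 = 1.758

1.758


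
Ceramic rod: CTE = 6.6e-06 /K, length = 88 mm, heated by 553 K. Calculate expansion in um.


dL = 6.6e-06 * 88 * 553 * 1000 = 321.182 um

321.182


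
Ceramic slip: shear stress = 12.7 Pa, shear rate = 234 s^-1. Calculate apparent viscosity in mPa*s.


eta = tau/gamma * 1000 = 12.7/234 * 1000 = 54.3 mPa*s

54.3


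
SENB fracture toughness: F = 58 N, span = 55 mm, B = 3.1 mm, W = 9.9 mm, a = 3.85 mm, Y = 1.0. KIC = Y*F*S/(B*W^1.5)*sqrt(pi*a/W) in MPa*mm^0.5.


KIC = 1.0*58*55/(3.1*9.9^1.5)*sqrt(pi*3.85/9.9) = 36.51

36.51


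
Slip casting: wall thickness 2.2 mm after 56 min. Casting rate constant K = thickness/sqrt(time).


K = 2.2 / sqrt(56) = 2.2 / 7.4833 = 0.294 mm/min^0.5

0.294


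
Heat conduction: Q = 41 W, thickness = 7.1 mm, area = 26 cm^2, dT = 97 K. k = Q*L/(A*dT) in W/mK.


k = 41*7.1/1000/(26/10000*97) = 1.15 W/mK

1.15


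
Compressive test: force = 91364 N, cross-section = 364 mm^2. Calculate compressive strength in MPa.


CS = 91364 / 364 = 251.0 MPa

251.0


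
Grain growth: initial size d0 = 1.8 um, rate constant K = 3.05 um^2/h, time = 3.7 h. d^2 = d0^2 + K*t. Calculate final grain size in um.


d^2 = 1.8^2 + 3.05*3.7 = 14.525
d = sqrt(14.525) = 3.81 um

3.81


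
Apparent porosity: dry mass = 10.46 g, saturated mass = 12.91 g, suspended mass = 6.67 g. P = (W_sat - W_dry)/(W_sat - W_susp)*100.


P = (12.91 - 10.46) / (12.91 - 6.67) * 100 = 2.45 / 6.24 * 100 = 39.3%

39.3


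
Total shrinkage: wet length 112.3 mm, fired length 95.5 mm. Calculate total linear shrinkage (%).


TS = (112.3 - 95.5) / 112.3 * 100 = 14.96%

14.96


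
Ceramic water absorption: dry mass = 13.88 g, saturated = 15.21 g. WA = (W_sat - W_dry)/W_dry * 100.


WA = (15.21 - 13.88) / 13.88 * 100 = 9.58%

9.58
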